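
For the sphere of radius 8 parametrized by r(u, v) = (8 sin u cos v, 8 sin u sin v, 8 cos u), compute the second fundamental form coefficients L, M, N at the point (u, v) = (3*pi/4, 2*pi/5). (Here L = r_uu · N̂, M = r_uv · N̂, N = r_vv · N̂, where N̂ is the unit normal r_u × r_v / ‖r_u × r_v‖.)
L = -8;  M = 0;  N = -4

Compute the unit normal N̂(u, v) = (sin(u)^2*cos(v)/Abs(sin(u)), sin(u)^2*sin(v)/Abs(sin(u)), sin(2*u)/(2*Abs(sin(u)))), and the second partials r_uu, r_uv, r_vv. Take dot products:
  L(u, v) = r_uu · N̂ = -8*sin(u)/Abs(sin(u)),
  M(u, v) = r_uv · N̂ = 0,
  N(u, v) = r_vv · N̂ = -8*sin(u)^3/Abs(sin(u)).
Evaluating at (u, v) = (3*pi/4, 2*pi/5):
  L = -8, M = 0, N = -4.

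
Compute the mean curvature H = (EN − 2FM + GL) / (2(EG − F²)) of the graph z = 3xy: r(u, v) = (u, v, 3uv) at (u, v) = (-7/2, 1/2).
H = 189*sqrt(454)/103058

With E = 9*v^2 + 1, F = 9*u*v, G = 9*u^2 + 1, L = 0, M = 3/sqrt(9*u^2 + 9*v^2 + 1), N = 0, assemble
  H = (EN − 2FM + GL) / (2(EG − F²)) = -27*u*v/(9*u^2 + 9*v^2 + 1)^(3/2).
At (u, v) = (-7/2, 1/2): H = 189*sqrt(454)/103058.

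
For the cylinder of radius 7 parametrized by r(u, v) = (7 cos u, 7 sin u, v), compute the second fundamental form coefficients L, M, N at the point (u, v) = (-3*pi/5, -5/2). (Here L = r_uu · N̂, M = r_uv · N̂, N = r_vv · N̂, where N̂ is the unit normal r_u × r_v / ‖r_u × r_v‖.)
L = -7;  M = 0;  N = 0

Compute the unit normal N̂(u, v) = (cos(u), sin(u), 0), and the second partials r_uu, r_uv, r_vv. Take dot products:
  L(u, v) = r_uu · N̂ = -7,
  M(u, v) = r_uv · N̂ = 0,
  N(u, v) = r_vv · N̂ = 0.
Evaluating at (u, v) = (-3*pi/5, -5/2):
  L = -7, M = 0, N = 0.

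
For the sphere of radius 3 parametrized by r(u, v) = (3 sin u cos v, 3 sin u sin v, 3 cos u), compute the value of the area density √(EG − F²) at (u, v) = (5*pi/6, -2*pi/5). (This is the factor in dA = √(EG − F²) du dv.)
√(EG − F²)|_{(5*pi/6, -2*pi/5)} = 9/2

E = 9, F = 0, G = 9*sin(u)^2, so EG − F² = 81*sin(u)^2. Taking the positive square root: √(EG − F²) = 9*Abs(sin(u)). At (u, v) = (5*pi/6, -2*pi/5): 9/2.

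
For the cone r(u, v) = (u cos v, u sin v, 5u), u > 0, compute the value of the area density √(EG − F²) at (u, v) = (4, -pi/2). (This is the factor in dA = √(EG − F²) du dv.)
√(EG − F²)|_{(4, -pi/2)} = 4*sqrt(26)

E = 26, F = 0, G = u^2, so EG − F² = 26*u^2. Taking the positive square root: √(EG − F²) = sqrt(26)*Abs(u). At (u, v) = (4, -pi/2): 4*sqrt(26).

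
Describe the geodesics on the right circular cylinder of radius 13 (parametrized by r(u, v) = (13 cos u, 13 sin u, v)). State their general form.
The cylinder is flat (K = 0) and locally isometric to the plane via the development (u, v) ↦ (13 u, v). Geodesics are the pre-images of straight lines: circles (v constant), vertical lines (u constant), and helices (v = c · u + d) for constants c, d.

A right cylinder has E = 13², F = 0, G = 1, so EG − F² = 13², and L = −13, M = N = 0, giving K = (LN − M²)/(EG − F²) = 0 everywhere. A flat surface is locally isometric to the Euclidean plane via the map (u, v) ↦ (13 u, v). Straight lines in the (x̃, ỹ) plane pull back to: (a) horizontal circles (v = const), (b) vertical generators (u = const), and (c) helices (13 u tan θ = v, i.e. v = c · u + d).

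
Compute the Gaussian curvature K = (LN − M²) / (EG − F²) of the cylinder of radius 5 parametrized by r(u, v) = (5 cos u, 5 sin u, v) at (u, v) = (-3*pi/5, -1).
K = 0

Coefficients of the first fundamental form: E = 25, F = 0, G = 1.
Coefficients of the second fundamental form: L = -5, M = 0, N = 0.
Assemble K = (LN − M²)/(EG − F²) = 0. At (u, v) = (-3*pi/5, -1): K = 0.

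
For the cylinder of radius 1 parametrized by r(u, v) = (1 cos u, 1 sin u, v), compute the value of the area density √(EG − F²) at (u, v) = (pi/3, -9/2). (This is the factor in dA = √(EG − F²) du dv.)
√(EG − F²)|_{(pi/3, -9/2)} = 1

E = 1, F = 0, G = 1, so EG − F² = 1. Taking the positive square root: √(EG − F²) = 1. At (u, v) = (pi/3, -9/2): 1.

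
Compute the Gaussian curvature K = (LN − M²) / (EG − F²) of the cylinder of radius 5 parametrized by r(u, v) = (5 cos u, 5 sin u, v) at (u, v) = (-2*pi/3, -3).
K = 0

Coefficients of the first fundamental form: E = 25, F = 0, G = 1.
Coefficients of the second fundamental form: L = -5, M = 0, N = 0.
Assemble K = (LN − M²)/(EG − F²) = 0. At (u, v) = (-2*pi/3, -3): K = 0.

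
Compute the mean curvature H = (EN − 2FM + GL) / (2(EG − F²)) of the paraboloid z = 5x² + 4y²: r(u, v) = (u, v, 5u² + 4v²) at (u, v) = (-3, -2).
H = 4889*sqrt(1157)/1338649

With E = 100*u^2 + 1, F = 80*u*v, G = 64*v^2 + 1, L = 10/sqrt(100*u^2 + 64*v^2 + 1), M = 0, N = 8/sqrt(100*u^2 + 64*v^2 + 1), assemble
  H = (EN − 2FM + GL) / (2(EG − F²)) = (400*u^2 + 320*v^2 + 9)/(100*u^2 + 64*v^2 + 1)^(3/2).
At (u, v) = (-3, -2): H = 4889*sqrt(1157)/1338649.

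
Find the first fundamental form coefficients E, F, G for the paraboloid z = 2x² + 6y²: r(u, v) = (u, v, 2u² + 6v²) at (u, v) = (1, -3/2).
E = 17;  F = -72;  G = 325

Partials: r_u = (1, 0, 4*u), r_v = (0, 1, 12*v). As functions of (u, v):
  E = r_u · r_u = 16*u^2 + 1,
  F = r_u · r_v = 48*u*v,
  G = r_v · r_v = 144*v^2 + 1.
Evaluating at (u, v) = (1, -3/2): E = 17, F = -72, G = 325.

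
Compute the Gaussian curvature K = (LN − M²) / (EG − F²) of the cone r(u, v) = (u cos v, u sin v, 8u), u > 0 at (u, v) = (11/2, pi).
K = 0

Coefficients of the first fundamental form: E = 65, F = 0, G = u^2.
Coefficients of the second fundamental form: L = 0, M = 0, N = 8*sqrt(65)*u^2/(65*Abs(u)).
Assemble K = (LN − M²)/(EG − F²) = 0. At (u, v) = (11/2, pi): K = 0.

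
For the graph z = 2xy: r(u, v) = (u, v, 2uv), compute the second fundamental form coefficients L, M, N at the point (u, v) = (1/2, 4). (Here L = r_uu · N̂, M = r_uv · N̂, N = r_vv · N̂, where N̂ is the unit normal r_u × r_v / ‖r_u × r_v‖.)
L = 0;  M = sqrt(66)/33;  N = 0

Compute the unit normal N̂(u, v) = (-2*v/sqrt(4*u^2 + 4*v^2 + 1), -2*u/sqrt(4*u^2 + 4*v^2 + 1), 1/sqrt(4*u^2 + 4*v^2 + 1)), and the second partials r_uu, r_uv, r_vv. Take dot products:
  L(u, v) = r_uu · N̂ = 0,
  M(u, v) = r_uv · N̂ = 2/sqrt(4*u^2 + 4*v^2 + 1),
  N(u, v) = r_vv · N̂ = 0.
Evaluating at (u, v) = (1/2, 4):
  L = 0, M = sqrt(66)/33, N = 0.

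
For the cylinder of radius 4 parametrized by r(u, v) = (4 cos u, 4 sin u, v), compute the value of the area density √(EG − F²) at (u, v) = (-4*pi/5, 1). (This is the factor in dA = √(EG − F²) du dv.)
√(EG − F²)|_{(-4*pi/5, 1)} = 4

E = 16, F = 0, G = 1, so EG − F² = 16. Taking the positive square root: √(EG − F²) = 4. At (u, v) = (-4*pi/5, 1): 4.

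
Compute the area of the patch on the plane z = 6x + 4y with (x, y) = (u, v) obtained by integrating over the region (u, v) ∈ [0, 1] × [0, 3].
Area = 3*sqrt(53)

Area = ∫∫ √(EG − F²) du dv with √(EG − F²) = sqrt(53). Integrating over [0, 1] × [0, 3] gives 3*sqrt(53).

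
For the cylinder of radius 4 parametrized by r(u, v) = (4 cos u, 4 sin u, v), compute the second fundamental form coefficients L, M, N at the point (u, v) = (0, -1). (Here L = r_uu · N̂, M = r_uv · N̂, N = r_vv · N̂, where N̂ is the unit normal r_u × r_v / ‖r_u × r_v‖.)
L = -4;  M = 0;  N = 0

Compute the unit normal N̂(u, v) = (cos(u), sin(u), 0), and the second partials r_uu, r_uv, r_vv. Take dot products:
  L(u, v) = r_uu · N̂ = -4,
  M(u, v) = r_uv · N̂ = 0,
  N(u, v) = r_vv · N̂ = 0.
Evaluating at (u, v) = (0, -1):
  L = -4, M = 0, N = 0.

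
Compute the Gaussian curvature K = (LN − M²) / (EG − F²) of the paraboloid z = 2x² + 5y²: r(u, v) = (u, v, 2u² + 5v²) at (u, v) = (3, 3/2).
K = 2/6845

Coefficients of the first fundamental form: E = 16*u^2 + 1, F = 40*u*v, G = 100*v^2 + 1.
Coefficients of the second fundamental form: L = 4/sqrt(16*u^2 + 100*v^2 + 1), M = 0, N = 10/sqrt(16*u^2 + 100*v^2 + 1).
Assemble K = (LN − M²)/(EG − F²) = 40/(256*u^4 + 3200*u^2*v^2 + 32*u^2 + 10000*v^4 + 200*v^2 + 1). At (u, v) = (3, 3/2): K = 2/6845.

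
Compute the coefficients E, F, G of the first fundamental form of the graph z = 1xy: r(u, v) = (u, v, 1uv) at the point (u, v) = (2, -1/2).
E = 5/4;  F = -1;  G = 5

Partials: r_u = (1, 0, v), r_v = (0, 1, u). As functions of (u, v):
  E = r_u · r_u = v^2 + 1,
  F = r_u · r_v = u*v,
  G = r_v · r_v = u^2 + 1.
Evaluating at (u, v) = (2, -1/2): E = 5/4, F = -1, G = 5.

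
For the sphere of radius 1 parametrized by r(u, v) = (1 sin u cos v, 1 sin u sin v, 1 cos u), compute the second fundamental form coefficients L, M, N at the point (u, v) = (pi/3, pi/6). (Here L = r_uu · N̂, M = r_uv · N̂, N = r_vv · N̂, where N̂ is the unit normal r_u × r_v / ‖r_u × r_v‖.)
L = -1;  M = 0;  N = -3/4

Compute the unit normal N̂(u, v) = (sin(u)^2*cos(v)/Abs(sin(u)), sin(u)^2*sin(v)/Abs(sin(u)), sin(2*u)/(2*Abs(sin(u)))), and the second partials r_uu, r_uv, r_vv. Take dot products:
  L(u, v) = r_uu · N̂ = -sin(u)/Abs(sin(u)),
  M(u, v) = r_uv · N̂ = 0,
  N(u, v) = r_vv · N̂ = -sin(u)^3/Abs(sin(u)).
Evaluating at (u, v) = (pi/3, pi/6):
  L = -1, M = 0, N = -3/4.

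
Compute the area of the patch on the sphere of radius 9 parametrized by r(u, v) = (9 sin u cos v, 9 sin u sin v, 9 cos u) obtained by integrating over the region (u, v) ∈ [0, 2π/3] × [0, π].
Area = 243*pi/2

Area = ∫∫ √(EG − F²) du dv with √(EG − F²) = 81*Abs(sin(u)). Integrating over [0, 2π/3] × [0, π] gives 243*pi/2.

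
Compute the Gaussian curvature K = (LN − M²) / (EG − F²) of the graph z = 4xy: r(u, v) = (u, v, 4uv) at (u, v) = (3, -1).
K = -16/25921

Coefficients of the first fundamental form: E = 16*v^2 + 1, F = 16*u*v, G = 16*u^2 + 1.
Coefficients of the second fundamental form: L = 0, M = 4/sqrt(16*u^2 + 16*v^2 + 1), N = 0.
Assemble K = (LN − M²)/(EG − F²) = -16/(256*u^4 + 512*u^2*v^2 + 32*u^2 + 256*v^4 + 32*v^2 + 1). At (u, v) = (3, -1): K = -16/25921.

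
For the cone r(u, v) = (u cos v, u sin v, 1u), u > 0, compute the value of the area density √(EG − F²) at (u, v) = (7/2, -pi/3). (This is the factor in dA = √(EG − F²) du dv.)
√(EG − F²)|_{(7/2, -pi/3)} = 7*sqrt(2)/2

E = 2, F = 0, G = u^2, so EG − F² = 2*u^2. Taking the positive square root: √(EG − F²) = sqrt(2)*Abs(u). At (u, v) = (7/2, -pi/3): 7*sqrt(2)/2.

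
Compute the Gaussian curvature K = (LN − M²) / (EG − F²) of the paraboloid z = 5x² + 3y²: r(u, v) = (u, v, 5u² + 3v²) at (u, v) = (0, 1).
K = 60/1369

Coefficients of the first fundamental form: E = 100*u^2 + 1, F = 60*u*v, G = 36*v^2 + 1.
Coefficients of the second fundamental form: L = 10/sqrt(100*u^2 + 36*v^2 + 1), M = 0, N = 6/sqrt(100*u^2 + 36*v^2 + 1).
Assemble K = (LN − M²)/(EG − F²) = 60/(10000*u^4 + 7200*u^2*v^2 + 200*u^2 + 1296*v^4 + 72*v^2 + 1). At (u, v) = (0, 1): K = 60/1369.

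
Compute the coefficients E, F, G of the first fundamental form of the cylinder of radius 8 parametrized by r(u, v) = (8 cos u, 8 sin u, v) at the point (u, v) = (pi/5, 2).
E = 64;  F = 0;  G = 1

Partials: r_u = (-8*sin(u), 8*cos(u), 0), r_v = (0, 0, 1). As functions of (u, v):
  E = r_u · r_u = 64,
  F = r_u · r_v = 0,
  G = r_v · r_v = 1.
Evaluating at (u, v) = (pi/5, 2): E = 64, F = 0, G = 1.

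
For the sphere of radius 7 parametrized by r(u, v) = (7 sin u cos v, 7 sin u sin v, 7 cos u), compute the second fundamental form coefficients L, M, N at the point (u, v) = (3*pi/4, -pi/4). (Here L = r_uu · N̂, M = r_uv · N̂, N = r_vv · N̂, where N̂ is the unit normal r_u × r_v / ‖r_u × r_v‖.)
L = -7;  M = 0;  N = -7/2

Compute the unit normal N̂(u, v) = (sin(u)^2*cos(v)/Abs(sin(u)), sin(u)^2*sin(v)/Abs(sin(u)), sin(2*u)/(2*Abs(sin(u)))), and the second partials r_uu, r_uv, r_vv. Take dot products:
  L(u, v) = r_uu · N̂ = -7*sin(u)/Abs(sin(u)),
  M(u, v) = r_uv · N̂ = 0,
  N(u, v) = r_vv · N̂ = -7*sin(u)^3/Abs(sin(u)).
Evaluating at (u, v) = (3*pi/4, -pi/4):
  L = -7, M = 0, N = -7/2.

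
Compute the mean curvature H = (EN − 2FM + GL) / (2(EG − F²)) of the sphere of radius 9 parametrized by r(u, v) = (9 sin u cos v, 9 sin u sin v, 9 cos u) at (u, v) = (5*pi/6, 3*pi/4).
H = -1/9

With E = 81, F = 0, G = 81*sin(u)^2, L = -9*sin(u)/Abs(sin(u)), M = 0, N = -9*sin(u)^3/Abs(sin(u)), assemble
  H = (EN − 2FM + GL) / (2(EG − F²)) = -sin(u)/(9*Abs(sin(u))).
At (u, v) = (5*pi/6, 3*pi/4): H = -1/9.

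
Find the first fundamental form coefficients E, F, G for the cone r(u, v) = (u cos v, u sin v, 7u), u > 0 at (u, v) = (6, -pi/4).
E = 50;  F = 0;  G = 36

Partials: r_u = (cos(v), sin(v), 7), r_v = (-u*sin(v), u*cos(v), 0). As functions of (u, v):
  E = r_u · r_u = 50,
  F = r_u · r_v = 0,
  G = r_v · r_v = u^2.
Evaluating at (u, v) = (6, -pi/4): E = 50, F = 0, G = 36.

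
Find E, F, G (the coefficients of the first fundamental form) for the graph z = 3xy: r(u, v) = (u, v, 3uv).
E = 9*v^2 + 1;  F = 9*u*v;  G = 9*u^2 + 1

Compute partials: r_u = (1, 0, 3*v), r_v = (0, 1, 3*u). Then
  E = r_u · r_u = 9*v^2 + 1,
  F = r_u · r_v = 9*u*v,
  G = r_v · r_v = 9*u^2 + 1.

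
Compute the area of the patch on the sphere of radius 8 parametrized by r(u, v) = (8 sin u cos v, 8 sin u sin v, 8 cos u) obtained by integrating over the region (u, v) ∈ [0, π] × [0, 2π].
Area = 256*pi

Area = ∫∫ √(EG − F²) du dv with √(EG − F²) = 64*Abs(sin(u)). Integrating over [0, π] × [0, 2π] gives 256*pi.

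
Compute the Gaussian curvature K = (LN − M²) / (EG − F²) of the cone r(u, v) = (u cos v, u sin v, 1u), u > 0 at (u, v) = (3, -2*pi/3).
K = 0

Coefficients of the first fundamental form: E = 2, F = 0, G = u^2.
Coefficients of the second fundamental form: L = 0, M = 0, N = sqrt(2)*u^2/(2*Abs(u)).
Assemble K = (LN − M²)/(EG − F²) = 0. At (u, v) = (3, -2*pi/3): K = 0.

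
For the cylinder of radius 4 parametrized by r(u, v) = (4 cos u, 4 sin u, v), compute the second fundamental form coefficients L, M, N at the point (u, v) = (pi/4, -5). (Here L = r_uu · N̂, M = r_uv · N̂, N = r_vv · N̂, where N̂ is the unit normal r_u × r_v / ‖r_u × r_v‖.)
L = -4;  M = 0;  N = 0

Compute the unit normal N̂(u, v) = (cos(u), sin(u), 0), and the second partials r_uu, r_uv, r_vv. Take dot products:
  L(u, v) = r_uu · N̂ = -4,
  M(u, v) = r_uv · N̂ = 0,
  N(u, v) = r_vv · N̂ = 0.
Evaluating at (u, v) = (pi/4, -5):
  L = -4, M = 0, N = 0.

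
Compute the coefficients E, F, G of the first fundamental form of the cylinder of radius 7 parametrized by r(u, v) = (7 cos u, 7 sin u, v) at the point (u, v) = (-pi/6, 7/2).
E = 49;  F = 0;  G = 1

Partials: r_u = (-7*sin(u), 7*cos(u), 0), r_v = (0, 0, 1). As functions of (u, v):
  E = r_u · r_u = 49,
  F = r_u · r_v = 0,
  G = r_v · r_v = 1.
Evaluating at (u, v) = (-pi/6, 7/2): E = 49, F = 0, G = 1.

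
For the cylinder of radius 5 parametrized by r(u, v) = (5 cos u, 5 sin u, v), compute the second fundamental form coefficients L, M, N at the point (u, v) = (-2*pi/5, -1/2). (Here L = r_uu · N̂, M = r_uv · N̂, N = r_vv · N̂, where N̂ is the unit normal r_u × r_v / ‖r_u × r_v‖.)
L = -5;  M = 0;  N = 0

Compute the unit normal N̂(u, v) = (cos(u), sin(u), 0), and the second partials r_uu, r_uv, r_vv. Take dot products:
  L(u, v) = r_uu · N̂ = -5,
  M(u, v) = r_uv · N̂ = 0,
  N(u, v) = r_vv · N̂ = 0.
Evaluating at (u, v) = (-2*pi/5, -1/2):
  L = -5, M = 0, N = 0.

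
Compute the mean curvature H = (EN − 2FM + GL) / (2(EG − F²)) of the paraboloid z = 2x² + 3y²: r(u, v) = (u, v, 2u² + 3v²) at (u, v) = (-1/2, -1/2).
H = 5*sqrt(14)/28

With E = 16*u^2 + 1, F = 24*u*v, G = 36*v^2 + 1, L = 4/sqrt(16*u^2 + 36*v^2 + 1), M = 0, N = 6/sqrt(16*u^2 + 36*v^2 + 1), assemble
  H = (EN − 2FM + GL) / (2(EG − F²)) = (48*u^2 + 72*v^2 + 5)/(16*u^2 + 36*v^2 + 1)^(3/2).
At (u, v) = (-1/2, -1/2): H = 5*sqrt(14)/28.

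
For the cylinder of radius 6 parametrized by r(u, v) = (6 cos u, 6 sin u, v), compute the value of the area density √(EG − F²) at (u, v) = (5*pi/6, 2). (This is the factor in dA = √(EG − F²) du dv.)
√(EG − F²)|_{(5*pi/6, 2)} = 6

E = 36, F = 0, G = 1, so EG − F² = 36. Taking the positive square root: √(EG − F²) = 6. At (u, v) = (5*pi/6, 2): 6.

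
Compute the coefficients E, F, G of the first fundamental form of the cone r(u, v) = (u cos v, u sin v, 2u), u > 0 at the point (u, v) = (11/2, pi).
E = 5;  F = 0;  G = 121/4

Partials: r_u = (cos(v), sin(v), 2), r_v = (-u*sin(v), u*cos(v), 0). As functions of (u, v):
  E = r_u · r_u = 5,
  F = r_u · r_v = 0,
  G = r_v · r_v = u^2.
Evaluating at (u, v) = (11/2, pi): E = 5, F = 0, G = 121/4.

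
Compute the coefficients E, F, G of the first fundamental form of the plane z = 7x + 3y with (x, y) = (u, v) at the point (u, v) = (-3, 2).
E = 50;  F = 21;  G = 10

Partials: r_u = (1, 0, 7), r_v = (0, 1, 3). As functions of (u, v):
  E = r_u · r_u = 50,
  F = r_u · r_v = 21,
  G = r_v · r_v = 10.
Evaluating at (u, v) = (-3, 2): E = 50, F = 21, G = 10.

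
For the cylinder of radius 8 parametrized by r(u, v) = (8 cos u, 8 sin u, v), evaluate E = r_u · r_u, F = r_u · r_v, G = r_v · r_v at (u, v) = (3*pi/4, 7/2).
E = 64;  F = 0;  G = 1

Partials: r_u = (-8*sin(u), 8*cos(u), 0), r_v = (0, 0, 1). As functions of (u, v):
  E = r_u · r_u = 64,
  F = r_u · r_v = 0,
  G = r_v · r_v = 1.
Evaluating at (u, v) = (3*pi/4, 7/2): E = 64, F = 0, G = 1.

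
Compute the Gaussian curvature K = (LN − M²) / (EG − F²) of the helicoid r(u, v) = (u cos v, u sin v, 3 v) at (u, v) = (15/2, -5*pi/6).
K = -16/7569

Coefficients of the first fundamental form: E = 1, F = 0, G = u^2 + 9.
Coefficients of the second fundamental form: L = 0, M = -3/sqrt(u^2 + 9), N = 0.
Assemble K = (LN − M²)/(EG − F²) = -9/(u^2 + 9)^2. At (u, v) = (15/2, -5*pi/6): K = -16/7569.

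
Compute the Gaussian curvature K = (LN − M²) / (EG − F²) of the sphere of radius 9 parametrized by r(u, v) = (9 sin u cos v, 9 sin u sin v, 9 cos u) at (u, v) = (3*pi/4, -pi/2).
K = 1/81

Coefficients of the first fundamental form: E = 81, F = 0, G = 81*sin(u)^2.
Coefficients of the second fundamental form: L = -9*sin(u)/Abs(sin(u)), M = 0, N = -9*sin(u)^3/Abs(sin(u)).
Assemble K = (LN − M²)/(EG − F²) = 1/81. At (u, v) = (3*pi/4, -pi/2): K = 1/81.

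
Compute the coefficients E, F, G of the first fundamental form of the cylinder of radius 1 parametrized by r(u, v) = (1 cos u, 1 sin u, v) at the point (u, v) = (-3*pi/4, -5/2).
E = 1;  F = 0;  G = 1

Partials: r_u = (-sin(u), cos(u), 0), r_v = (0, 0, 1). As functions of (u, v):
  E = r_u · r_u = 1,
  F = r_u · r_v = 0,
  G = r_v · r_v = 1.
Evaluating at (u, v) = (-3*pi/4, -5/2): E = 1, F = 0, G = 1.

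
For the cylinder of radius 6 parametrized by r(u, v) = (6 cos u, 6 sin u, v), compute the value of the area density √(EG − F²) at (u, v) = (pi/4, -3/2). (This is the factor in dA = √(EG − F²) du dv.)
√(EG − F²)|_{(pi/4, -3/2)} = 6

E = 36, F = 0, G = 1, so EG − F² = 36. Taking the positive square root: √(EG − F²) = 6. At (u, v) = (pi/4, -3/2): 6.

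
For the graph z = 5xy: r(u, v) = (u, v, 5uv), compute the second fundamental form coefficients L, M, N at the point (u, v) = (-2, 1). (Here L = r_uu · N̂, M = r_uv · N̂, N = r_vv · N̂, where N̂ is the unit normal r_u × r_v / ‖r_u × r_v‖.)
L = 0;  M = 5*sqrt(14)/42;  N = 0

Compute the unit normal N̂(u, v) = (-5*v/sqrt(25*u^2 + 25*v^2 + 1), -5*u/sqrt(25*u^2 + 25*v^2 + 1), 1/sqrt(25*u^2 + 25*v^2 + 1)), and the second partials r_uu, r_uv, r_vv. Take dot products:
  L(u, v) = r_uu · N̂ = 0,
  M(u, v) = r_uv · N̂ = 5/sqrt(25*u^2 + 25*v^2 + 1),
  N(u, v) = r_vv · N̂ = 0.
Evaluating at (u, v) = (-2, 1):
  L = 0, M = 5*sqrt(14)/42, N = 0.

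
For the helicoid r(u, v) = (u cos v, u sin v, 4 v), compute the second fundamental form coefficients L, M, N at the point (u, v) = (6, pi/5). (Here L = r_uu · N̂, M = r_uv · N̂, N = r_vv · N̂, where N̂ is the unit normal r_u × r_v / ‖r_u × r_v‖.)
L = 0;  M = -2*sqrt(13)/13;  N = 0

Compute the unit normal N̂(u, v) = (4*sin(v)/sqrt(u^2 + 16), -4*cos(v)/sqrt(u^2 + 16), u/sqrt(u^2 + 16)), and the second partials r_uu, r_uv, r_vv. Take dot products:
  L(u, v) = r_uu · N̂ = 0,
  M(u, v) = r_uv · N̂ = -4/sqrt(u^2 + 16),
  N(u, v) = r_vv · N̂ = 0.
Evaluating at (u, v) = (6, pi/5):
  L = 0, M = -2*sqrt(13)/13, N = 0.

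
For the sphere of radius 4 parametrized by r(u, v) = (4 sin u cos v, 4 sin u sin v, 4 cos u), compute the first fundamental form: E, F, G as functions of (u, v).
E = 16;  F = 0;  G = 16*sin(u)^2

Compute partials: r_u = (4*cos(u)*cos(v), 4*sin(v)*cos(u), -4*sin(u)), r_v = (-4*sin(u)*sin(v), 4*sin(u)*cos(v), 0). Then
  E = r_u · r_u = 16,
  F = r_u · r_v = 0,
  G = r_v · r_v = 16*sin(u)^2.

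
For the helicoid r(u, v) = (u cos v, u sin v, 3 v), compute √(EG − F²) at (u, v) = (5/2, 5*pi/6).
√(EG − F²)|_{(5/2, 5*pi/6)} = sqrt(61)/2

E = 1, F = 0, G = u^2 + 9; EG − F² = u^2 + 9; √(EG − F²) = sqrt(u^2 + 9). At the given point: sqrt(61)/2.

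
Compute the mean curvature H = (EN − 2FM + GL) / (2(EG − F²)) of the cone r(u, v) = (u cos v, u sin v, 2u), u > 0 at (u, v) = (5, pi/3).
H = sqrt(5)/25

With E = 5, F = 0, G = u^2, L = 0, M = 0, N = 2*sqrt(5)*u^2/(5*Abs(u)), assemble
  H = (EN − 2FM + GL) / (2(EG − F²)) = sqrt(5)/(5*Abs(u)).
At (u, v) = (5, pi/3): H = sqrt(5)/25.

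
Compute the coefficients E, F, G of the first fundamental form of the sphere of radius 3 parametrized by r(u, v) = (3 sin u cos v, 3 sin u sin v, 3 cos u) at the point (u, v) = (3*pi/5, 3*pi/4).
E = 9;  F = 0;  G = 9*sqrt(5)/8 + 45/8

Partials: r_u = (3*cos(u)*cos(v), 3*sin(v)*cos(u), -3*sin(u)), r_v = (-3*sin(u)*sin(v), 3*sin(u)*cos(v), 0). As functions of (u, v):
  E = r_u · r_u = 9,
  F = r_u · r_v = 0,
  G = r_v · r_v = 9*sin(u)^2.
Evaluating at (u, v) = (3*pi/5, 3*pi/4): E = 9, F = 0, G = 9*sqrt(5)/8 + 45/8.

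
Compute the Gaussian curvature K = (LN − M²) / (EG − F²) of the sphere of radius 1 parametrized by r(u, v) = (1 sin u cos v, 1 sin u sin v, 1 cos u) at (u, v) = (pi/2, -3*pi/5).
K = 1

Coefficients of the first fundamental form: E = 1, F = 0, G = sin(u)^2.
Coefficients of the second fundamental form: L = -sin(u)/Abs(sin(u)), M = 0, N = -sin(u)^3/Abs(sin(u)).
Assemble K = (LN − M²)/(EG − F²) = 1. At (u, v) = (pi/2, -3*pi/5): K = 1.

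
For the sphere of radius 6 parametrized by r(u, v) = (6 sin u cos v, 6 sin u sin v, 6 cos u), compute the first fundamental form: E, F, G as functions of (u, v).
E = 36;  F = 0;  G = 36*sin(u)^2

Compute partials: r_u = (6*cos(u)*cos(v), 6*sin(v)*cos(u), -6*sin(u)), r_v = (-6*sin(u)*sin(v), 6*sin(u)*cos(v), 0). Then
  E = r_u · r_u = 36,
  F = r_u · r_v = 0,
  G = r_v · r_v = 36*sin(u)^2.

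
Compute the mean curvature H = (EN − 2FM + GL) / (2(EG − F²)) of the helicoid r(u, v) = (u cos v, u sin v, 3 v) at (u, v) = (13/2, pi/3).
H = 0

With E = 1, F = 0, G = u^2 + 9, L = 0, M = -3/sqrt(u^2 + 9), N = 0, assemble
  H = (EN − 2FM + GL) / (2(EG − F²)) = 0.
At (u, v) = (13/2, pi/3): H = 0.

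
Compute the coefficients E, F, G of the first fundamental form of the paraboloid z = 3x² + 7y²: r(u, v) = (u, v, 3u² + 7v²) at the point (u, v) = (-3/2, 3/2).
E = 82;  F = -189;  G = 442

Partials: r_u = (1, 0, 6*u), r_v = (0, 1, 14*v). As functions of (u, v):
  E = r_u · r_u = 36*u^2 + 1,
  F = r_u · r_v = 84*u*v,
  G = r_v · r_v = 196*v^2 + 1.
Evaluating at (u, v) = (-3/2, 3/2): E = 82, F = -189, G = 442.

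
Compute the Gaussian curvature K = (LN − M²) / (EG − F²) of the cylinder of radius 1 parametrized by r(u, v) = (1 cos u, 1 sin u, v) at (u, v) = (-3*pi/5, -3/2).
K = 0

Coefficients of the first fundamental form: E = 1, F = 0, G = 1.
Coefficients of the second fundamental form: L = -1, M = 0, N = 0.
Assemble K = (LN − M²)/(EG − F²) = 0. At (u, v) = (-3*pi/5, -3/2): K = 0.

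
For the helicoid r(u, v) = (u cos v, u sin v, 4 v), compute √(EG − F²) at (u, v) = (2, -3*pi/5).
√(EG − F²)|_{(2, -3*pi/5)} = 2*sqrt(5)

E = 1, F = 0, G = u^2 + 16; EG − F² = u^2 + 16; √(EG − F²) = sqrt(u^2 + 16). At the given point: 2*sqrt(5).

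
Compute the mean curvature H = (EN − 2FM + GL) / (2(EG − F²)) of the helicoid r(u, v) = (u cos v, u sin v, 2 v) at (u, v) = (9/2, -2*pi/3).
H = 0

With E = 1, F = 0, G = u^2 + 4, L = 0, M = -2/sqrt(u^2 + 4), N = 0, assemble
  H = (EN − 2FM + GL) / (2(EG − F²)) = 0.
At (u, v) = (9/2, -2*pi/3): H = 0.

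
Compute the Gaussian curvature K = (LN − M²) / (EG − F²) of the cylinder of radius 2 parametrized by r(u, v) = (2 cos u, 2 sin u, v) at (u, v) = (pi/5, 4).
K = 0

Coefficients of the first fundamental form: E = 4, F = 0, G = 1.
Coefficients of the second fundamental form: L = -2, M = 0, N = 0.
Assemble K = (LN − M²)/(EG − F²) = 0. At (u, v) = (pi/5, 4): K = 0.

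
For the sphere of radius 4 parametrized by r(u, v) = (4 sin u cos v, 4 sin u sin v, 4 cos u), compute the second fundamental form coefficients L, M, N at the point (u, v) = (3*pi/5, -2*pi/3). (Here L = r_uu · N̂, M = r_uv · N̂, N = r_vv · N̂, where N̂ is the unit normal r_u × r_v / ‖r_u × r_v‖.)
L = -4;  M = 0;  N = -5/2 - sqrt(5)/2

Compute the unit normal N̂(u, v) = (sin(u)^2*cos(v)/Abs(sin(u)), sin(u)^2*sin(v)/Abs(sin(u)), sin(2*u)/(2*Abs(sin(u)))), and the second partials r_uu, r_uv, r_vv. Take dot products:
  L(u, v) = r_uu · N̂ = -4*sin(u)/Abs(sin(u)),
  M(u, v) = r_uv · N̂ = 0,
  N(u, v) = r_vv · N̂ = -4*sin(u)^3/Abs(sin(u)).
Evaluating at (u, v) = (3*pi/5, -2*pi/3):
  L = -4, M = 0, N = -5/2 - sqrt(5)/2.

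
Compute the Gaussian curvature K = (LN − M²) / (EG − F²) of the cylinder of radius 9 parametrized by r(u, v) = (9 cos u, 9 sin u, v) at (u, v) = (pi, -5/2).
K = 0

Coefficients of the first fundamental form: E = 81, F = 0, G = 1.
Coefficients of the second fundamental form: L = -9, M = 0, N = 0.
Assemble K = (LN − M²)/(EG − F²) = 0. At (u, v) = (pi, -5/2): K = 0.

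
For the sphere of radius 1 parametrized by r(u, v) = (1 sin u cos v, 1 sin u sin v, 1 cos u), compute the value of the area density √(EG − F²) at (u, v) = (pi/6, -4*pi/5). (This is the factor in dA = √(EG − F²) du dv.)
√(EG − F²)|_{(pi/6, -4*pi/5)} = 1/2

E = 1, F = 0, G = sin(u)^2, so EG − F² = sin(u)^2. Taking the positive square root: √(EG − F²) = Abs(sin(u)). At (u, v) = (pi/6, -4*pi/5): 1/2.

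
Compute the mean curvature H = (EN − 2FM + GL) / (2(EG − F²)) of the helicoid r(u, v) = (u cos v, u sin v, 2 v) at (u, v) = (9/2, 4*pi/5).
H = 0

With E = 1, F = 0, G = u^2 + 4, L = 0, M = -2/sqrt(u^2 + 4), N = 0, assemble
  H = (EN − 2FM + GL) / (2(EG − F²)) = 0.
At (u, v) = (9/2, 4*pi/5): H = 0.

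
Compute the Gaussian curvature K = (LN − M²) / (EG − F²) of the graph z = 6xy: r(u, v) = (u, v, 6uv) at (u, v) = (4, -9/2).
K = -9/426409

Coefficients of the first fundamental form: E = 36*v^2 + 1, F = 36*u*v, G = 36*u^2 + 1.
Coefficients of the second fundamental form: L = 0, M = 6/sqrt(36*u^2 + 36*v^2 + 1), N = 0.
Assemble K = (LN − M²)/(EG − F²) = -36/(1296*u^4 + 2592*u^2*v^2 + 72*u^2 + 1296*v^4 + 72*v^2 + 1). At (u, v) = (4, -9/2): K = -9/426409.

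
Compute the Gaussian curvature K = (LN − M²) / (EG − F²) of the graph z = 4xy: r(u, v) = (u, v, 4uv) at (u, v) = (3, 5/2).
K = -16/60025

Coefficients of the first fundamental form: E = 16*v^2 + 1, F = 16*u*v, G = 16*u^2 + 1.
Coefficients of the second fundamental form: L = 0, M = 4/sqrt(16*u^2 + 16*v^2 + 1), N = 0.
Assemble K = (LN − M²)/(EG − F²) = -16/(256*u^4 + 512*u^2*v^2 + 32*u^2 + 256*v^4 + 32*v^2 + 1). At (u, v) = (3, 5/2): K = -16/60025.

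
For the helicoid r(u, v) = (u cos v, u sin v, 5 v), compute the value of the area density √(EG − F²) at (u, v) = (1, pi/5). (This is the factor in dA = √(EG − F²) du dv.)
√(EG − F²)|_{(1, pi/5)} = sqrt(26)

E = 1, F = 0, G = u^2 + 25, so EG − F² = u^2 + 25. Taking the positive square root: √(EG − F²) = sqrt(u^2 + 25). At (u, v) = (1, pi/5): sqrt(26).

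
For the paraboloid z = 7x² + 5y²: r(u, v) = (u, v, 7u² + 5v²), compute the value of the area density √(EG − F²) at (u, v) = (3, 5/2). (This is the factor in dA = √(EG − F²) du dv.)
√(EG − F²)|_{(3, 5/2)} = sqrt(2390)

E = 196*u^2 + 1, F = 140*u*v, G = 100*v^2 + 1, so EG − F² = 196*u^2 + 100*v^2 + 1. Taking the positive square root: √(EG − F²) = sqrt(196*u^2 + 100*v^2 + 1). At (u, v) = (3, 5/2): sqrt(2390).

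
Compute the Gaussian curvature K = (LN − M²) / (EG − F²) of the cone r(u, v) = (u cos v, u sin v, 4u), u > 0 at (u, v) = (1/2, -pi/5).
K = 0

Coefficients of the first fundamental form: E = 17, F = 0, G = u^2.
Coefficients of the second fundamental form: L = 0, M = 0, N = 4*sqrt(17)*u^2/(17*Abs(u)).
Assemble K = (LN − M²)/(EG − F²) = 0. At (u, v) = (1/2, -pi/5): K = 0.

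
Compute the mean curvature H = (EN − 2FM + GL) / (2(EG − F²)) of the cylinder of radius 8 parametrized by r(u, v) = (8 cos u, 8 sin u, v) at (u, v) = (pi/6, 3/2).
H = -1/16

With E = 64, F = 0, G = 1, L = -8, M = 0, N = 0, assemble
  H = (EN − 2FM + GL) / (2(EG − F²)) = -1/16.
At (u, v) = (pi/6, 3/2): H = -1/16.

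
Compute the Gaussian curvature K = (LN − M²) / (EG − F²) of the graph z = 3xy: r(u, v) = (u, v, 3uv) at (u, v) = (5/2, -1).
K = -144/70225

Coefficients of the first fundamental form: E = 9*v^2 + 1, F = 9*u*v, G = 9*u^2 + 1.
Coefficients of the second fundamental form: L = 0, M = 3/sqrt(9*u^2 + 9*v^2 + 1), N = 0.
Assemble K = (LN − M²)/(EG − F²) = -9/(81*u^4 + 162*u^2*v^2 + 18*u^2 + 81*v^4 + 18*v^2 + 1). At (u, v) = (5/2, -1): K = -144/70225.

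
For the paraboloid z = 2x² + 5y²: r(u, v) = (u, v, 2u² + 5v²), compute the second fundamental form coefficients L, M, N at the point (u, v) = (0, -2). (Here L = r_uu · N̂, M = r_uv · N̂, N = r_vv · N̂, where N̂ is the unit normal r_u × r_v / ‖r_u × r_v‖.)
L = 4*sqrt(401)/401;  M = 0;  N = 10*sqrt(401)/401

Compute the unit normal N̂(u, v) = (-4*u/sqrt(16*u^2 + 100*v^2 + 1), -10*v/sqrt(16*u^2 + 100*v^2 + 1), 1/sqrt(16*u^2 + 100*v^2 + 1)), and the second partials r_uu, r_uv, r_vv. Take dot products:
  L(u, v) = r_uu · N̂ = 4/sqrt(16*u^2 + 100*v^2 + 1),
  M(u, v) = r_uv · N̂ = 0,
  N(u, v) = r_vv · N̂ = 10/sqrt(16*u^2 + 100*v^2 + 1).
Evaluating at (u, v) = (0, -2):
  L = 4*sqrt(401)/401, M = 0, N = 10*sqrt(401)/401.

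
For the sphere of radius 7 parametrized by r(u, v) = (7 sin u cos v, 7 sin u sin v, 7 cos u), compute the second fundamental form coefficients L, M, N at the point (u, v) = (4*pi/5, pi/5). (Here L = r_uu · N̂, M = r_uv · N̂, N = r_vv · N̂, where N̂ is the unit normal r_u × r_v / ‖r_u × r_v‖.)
L = -7;  M = 0;  N = -35/8 + 7*sqrt(5)/8

Compute the unit normal N̂(u, v) = (sin(u)^2*cos(v)/Abs(sin(u)), sin(u)^2*sin(v)/Abs(sin(u)), sin(2*u)/(2*Abs(sin(u)))), and the second partials r_uu, r_uv, r_vv. Take dot products:
  L(u, v) = r_uu · N̂ = -7*sin(u)/Abs(sin(u)),
  M(u, v) = r_uv · N̂ = 0,
  N(u, v) = r_vv · N̂ = -7*sin(u)^3/Abs(sin(u)).
Evaluating at (u, v) = (4*pi/5, pi/5):
  L = -7, M = 0, N = -35/8 + 7*sqrt(5)/8.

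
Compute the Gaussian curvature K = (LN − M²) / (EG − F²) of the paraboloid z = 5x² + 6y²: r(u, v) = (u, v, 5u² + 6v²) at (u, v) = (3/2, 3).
K = 30/579121

Coefficients of the first fundamental form: E = 100*u^2 + 1, F = 120*u*v, G = 144*v^2 + 1.
Coefficients of the second fundamental form: L = 10/sqrt(100*u^2 + 144*v^2 + 1), M = 0, N = 12/sqrt(100*u^2 + 144*v^2 + 1).
Assemble K = (LN − M²)/(EG − F²) = 120/(10000*u^4 + 28800*u^2*v^2 + 200*u^2 + 20736*v^4 + 288*v^2 + 1). At (u, v) = (3/2, 3): K = 30/579121.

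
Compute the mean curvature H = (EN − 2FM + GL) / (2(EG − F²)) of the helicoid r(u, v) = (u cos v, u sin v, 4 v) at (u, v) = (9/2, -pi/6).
H = 0

With E = 1, F = 0, G = u^2 + 16, L = 0, M = -4/sqrt(u^2 + 16), N = 0, assemble
  H = (EN − 2FM + GL) / (2(EG − F²)) = 0.
At (u, v) = (9/2, -pi/6): H = 0.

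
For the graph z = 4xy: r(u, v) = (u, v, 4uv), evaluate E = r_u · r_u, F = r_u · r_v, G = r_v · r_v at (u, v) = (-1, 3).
E = 145;  F = -48;  G = 17

Partials: r_u = (1, 0, 4*v), r_v = (0, 1, 4*u). As functions of (u, v):
  E = r_u · r_u = 16*v^2 + 1,
  F = r_u · r_v = 16*u*v,
  G = r_v · r_v = 16*u^2 + 1.
Evaluating at (u, v) = (-1, 3): E = 145, F = -48, G = 17.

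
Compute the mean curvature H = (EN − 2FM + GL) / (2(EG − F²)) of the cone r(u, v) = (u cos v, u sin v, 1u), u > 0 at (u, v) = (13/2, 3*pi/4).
H = sqrt(2)/26

With E = 2, F = 0, G = u^2, L = 0, M = 0, N = sqrt(2)*u^2/(2*Abs(u)), assemble
  H = (EN − 2FM + GL) / (2(EG − F²)) = sqrt(2)/(4*Abs(u)).
At (u, v) = (13/2, 3*pi/4): H = sqrt(2)/26.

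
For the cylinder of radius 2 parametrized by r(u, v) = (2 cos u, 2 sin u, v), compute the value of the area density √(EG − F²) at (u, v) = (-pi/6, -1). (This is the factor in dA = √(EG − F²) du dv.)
√(EG − F²)|_{(-pi/6, -1)} = 2

E = 4, F = 0, G = 1, so EG − F² = 4. Taking the positive square root: √(EG − F²) = 2. At (u, v) = (-pi/6, -1): 2.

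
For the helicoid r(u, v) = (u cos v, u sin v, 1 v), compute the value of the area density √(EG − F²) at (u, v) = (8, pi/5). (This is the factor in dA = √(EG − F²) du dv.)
√(EG − F²)|_{(8, pi/5)} = sqrt(65)

E = 1, F = 0, G = u^2 + 1, so EG − F² = u^2 + 1. Taking the positive square root: √(EG − F²) = sqrt(u^2 + 1). At (u, v) = (8, pi/5): sqrt(65).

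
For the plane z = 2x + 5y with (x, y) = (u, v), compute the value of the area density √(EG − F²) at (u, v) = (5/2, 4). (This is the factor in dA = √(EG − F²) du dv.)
√(EG − F²)|_{(5/2, 4)} = sqrt(30)

E = 5, F = 10, G = 26, so EG − F² = 30. Taking the positive square root: √(EG − F²) = sqrt(30). At (u, v) = (5/2, 4): sqrt(30).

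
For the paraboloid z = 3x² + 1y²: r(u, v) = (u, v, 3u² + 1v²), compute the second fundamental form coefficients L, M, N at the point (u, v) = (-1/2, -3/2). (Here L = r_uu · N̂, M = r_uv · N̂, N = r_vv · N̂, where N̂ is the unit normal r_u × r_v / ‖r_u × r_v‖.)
L = 6*sqrt(19)/19;  M = 0;  N = 2*sqrt(19)/19

Compute the unit normal N̂(u, v) = (-6*u/sqrt(36*u^2 + 4*v^2 + 1), -2*v/sqrt(36*u^2 + 4*v^2 + 1), 1/sqrt(36*u^2 + 4*v^2 + 1)), and the second partials r_uu, r_uv, r_vv. Take dot products:
  L(u, v) = r_uu · N̂ = 6/sqrt(36*u^2 + 4*v^2 + 1),
  M(u, v) = r_uv · N̂ = 0,
  N(u, v) = r_vv · N̂ = 2/sqrt(36*u^2 + 4*v^2 + 1).
Evaluating at (u, v) = (-1/2, -3/2):
  L = 6*sqrt(19)/19, M = 0, N = 2*sqrt(19)/19.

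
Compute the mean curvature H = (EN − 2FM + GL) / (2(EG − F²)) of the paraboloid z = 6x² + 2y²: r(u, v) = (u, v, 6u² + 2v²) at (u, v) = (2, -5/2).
H = 1760*sqrt(677)/458329

With E = 144*u^2 + 1, F = 48*u*v, G = 16*v^2 + 1, L = 12/sqrt(144*u^2 + 16*v^2 + 1), M = 0, N = 4/sqrt(144*u^2 + 16*v^2 + 1), assemble
  H = (EN − 2FM + GL) / (2(EG − F²)) = 8*(36*u^2 + 12*v^2 + 1)/(144*u^2 + 16*v^2 + 1)^(3/2).
At (u, v) = (2, -5/2): H = 1760*sqrt(677)/458329.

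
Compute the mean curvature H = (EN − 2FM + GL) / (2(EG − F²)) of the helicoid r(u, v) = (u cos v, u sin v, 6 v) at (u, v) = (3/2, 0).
H = 0

With E = 1, F = 0, G = u^2 + 36, L = 0, M = -6/sqrt(u^2 + 36), N = 0, assemble
  H = (EN − 2FM + GL) / (2(EG − F²)) = 0.
At (u, v) = (3/2, 0): H = 0.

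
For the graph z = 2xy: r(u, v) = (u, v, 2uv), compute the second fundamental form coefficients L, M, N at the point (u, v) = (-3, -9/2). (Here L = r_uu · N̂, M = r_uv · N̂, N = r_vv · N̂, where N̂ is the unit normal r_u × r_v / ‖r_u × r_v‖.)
L = 0;  M = sqrt(118)/59;  N = 0

Compute the unit normal N̂(u, v) = (-2*v/sqrt(4*u^2 + 4*v^2 + 1), -2*u/sqrt(4*u^2 + 4*v^2 + 1), 1/sqrt(4*u^2 + 4*v^2 + 1)), and the second partials r_uu, r_uv, r_vv. Take dot products:
  L(u, v) = r_uu · N̂ = 0,
  M(u, v) = r_uv · N̂ = 2/sqrt(4*u^2 + 4*v^2 + 1),
  N(u, v) = r_vv · N̂ = 0.
Evaluating at (u, v) = (-3, -9/2):
  L = 0, M = sqrt(118)/59, N = 0.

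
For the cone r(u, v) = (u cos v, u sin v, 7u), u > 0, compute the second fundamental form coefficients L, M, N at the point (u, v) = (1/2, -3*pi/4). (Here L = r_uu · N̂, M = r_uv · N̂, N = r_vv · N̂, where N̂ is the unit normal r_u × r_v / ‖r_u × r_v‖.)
L = 0;  M = 0;  N = 7*sqrt(2)/20

Compute the unit normal N̂(u, v) = (-7*sqrt(2)*u*cos(v)/(10*Abs(u)), -7*sqrt(2)*u*sin(v)/(10*Abs(u)), sqrt(2)*u/(10*Abs(u))), and the second partials r_uu, r_uv, r_vv. Take dot products:
  L(u, v) = r_uu · N̂ = 0,
  M(u, v) = r_uv · N̂ = 0,
  N(u, v) = r_vv · N̂ = 7*sqrt(2)*u^2/(10*Abs(u)).
Evaluating at (u, v) = (1/2, -3*pi/4):
  L = 0, M = 0, N = 7*sqrt(2)/20.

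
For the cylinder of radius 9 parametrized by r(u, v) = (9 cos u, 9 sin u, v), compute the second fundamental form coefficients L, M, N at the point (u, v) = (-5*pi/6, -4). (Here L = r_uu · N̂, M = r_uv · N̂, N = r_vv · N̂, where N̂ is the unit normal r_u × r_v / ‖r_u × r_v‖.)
L = -9;  M = 0;  N = 0

Compute the unit normal N̂(u, v) = (cos(u), sin(u), 0), and the second partials r_uu, r_uv, r_vv. Take dot products:
  L(u, v) = r_uu · N̂ = -9,
  M(u, v) = r_uv · N̂ = 0,
  N(u, v) = r_vv · N̂ = 0.
Evaluating at (u, v) = (-5*pi/6, -4):
  L = -9, M = 0, N = 0.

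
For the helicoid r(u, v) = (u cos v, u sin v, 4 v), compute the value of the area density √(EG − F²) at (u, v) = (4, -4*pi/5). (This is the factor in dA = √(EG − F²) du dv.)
√(EG − F²)|_{(4, -4*pi/5)} = 4*sqrt(2)

E = 1, F = 0, G = u^2 + 16, so EG − F² = u^2 + 16. Taking the positive square root: √(EG − F²) = sqrt(u^2 + 16). At (u, v) = (4, -4*pi/5): 4*sqrt(2).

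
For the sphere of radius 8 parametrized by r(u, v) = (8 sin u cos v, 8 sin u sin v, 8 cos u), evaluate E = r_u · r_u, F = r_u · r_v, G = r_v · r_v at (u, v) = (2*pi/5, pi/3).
E = 64;  F = 0;  G = 8*sqrt(5) + 40

Partials: r_u = (8*cos(u)*cos(v), 8*sin(v)*cos(u), -8*sin(u)), r_v = (-8*sin(u)*sin(v), 8*sin(u)*cos(v), 0). As functions of (u, v):
  E = r_u · r_u = 64,
  F = r_u · r_v = 0,
  G = r_v · r_v = 64*sin(u)^2.
Evaluating at (u, v) = (2*pi/5, pi/3): E = 64, F = 0, G = 8*sqrt(5) + 40.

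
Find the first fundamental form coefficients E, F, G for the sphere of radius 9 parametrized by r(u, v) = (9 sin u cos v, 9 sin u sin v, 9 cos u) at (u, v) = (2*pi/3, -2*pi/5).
E = 81;  F = 0;  G = 243/4

Partials: r_u = (9*cos(u)*cos(v), 9*sin(v)*cos(u), -9*sin(u)), r_v = (-9*sin(u)*sin(v), 9*sin(u)*cos(v), 0). As functions of (u, v):
  E = r_u · r_u = 81,
  F = r_u · r_v = 0,
  G = r_v · r_v = 81*sin(u)^2.
Evaluating at (u, v) = (2*pi/3, -2*pi/5): E = 81, F = 0, G = 243/4.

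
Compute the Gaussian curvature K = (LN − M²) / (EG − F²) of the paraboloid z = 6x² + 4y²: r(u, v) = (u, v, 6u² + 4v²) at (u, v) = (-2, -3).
K = 96/1329409

Coefficients of the first fundamental form: E = 144*u^2 + 1, F = 96*u*v, G = 64*v^2 + 1.
Coefficients of the second fundamental form: L = 12/sqrt(144*u^2 + 64*v^2 + 1), M = 0, N = 8/sqrt(144*u^2 + 64*v^2 + 1).
Assemble K = (LN − M²)/(EG − F²) = 96/(20736*u^4 + 18432*u^2*v^2 + 288*u^2 + 4096*v^4 + 128*v^2 + 1). At (u, v) = (-2, -3): K = 96/1329409.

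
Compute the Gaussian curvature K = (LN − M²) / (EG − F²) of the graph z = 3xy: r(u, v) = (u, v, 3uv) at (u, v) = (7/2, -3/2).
K = -36/69169

Coefficients of the first fundamental form: E = 9*v^2 + 1, F = 9*u*v, G = 9*u^2 + 1.
Coefficients of the second fundamental form: L = 0, M = 3/sqrt(9*u^2 + 9*v^2 + 1), N = 0.
Assemble K = (LN − M²)/(EG − F²) = -9/(81*u^4 + 162*u^2*v^2 + 18*u^2 + 81*v^4 + 18*v^2 + 1). At (u, v) = (7/2, -3/2): K = -36/69169.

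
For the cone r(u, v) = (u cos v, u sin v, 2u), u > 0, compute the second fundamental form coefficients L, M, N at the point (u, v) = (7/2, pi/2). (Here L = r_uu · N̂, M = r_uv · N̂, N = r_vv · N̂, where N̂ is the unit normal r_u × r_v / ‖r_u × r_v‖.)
L = 0;  M = 0;  N = 7*sqrt(5)/5

Compute the unit normal N̂(u, v) = (-2*sqrt(5)*u*cos(v)/(5*Abs(u)), -2*sqrt(5)*u*sin(v)/(5*Abs(u)), sqrt(5)*u/(5*Abs(u))), and the second partials r_uu, r_uv, r_vv. Take dot products:
  L(u, v) = r_uu · N̂ = 0,
  M(u, v) = r_uv · N̂ = 0,
  N(u, v) = r_vv · N̂ = 2*sqrt(5)*u^2/(5*Abs(u)).
Evaluating at (u, v) = (7/2, pi/2):
  L = 0, M = 0, N = 7*sqrt(5)/5.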